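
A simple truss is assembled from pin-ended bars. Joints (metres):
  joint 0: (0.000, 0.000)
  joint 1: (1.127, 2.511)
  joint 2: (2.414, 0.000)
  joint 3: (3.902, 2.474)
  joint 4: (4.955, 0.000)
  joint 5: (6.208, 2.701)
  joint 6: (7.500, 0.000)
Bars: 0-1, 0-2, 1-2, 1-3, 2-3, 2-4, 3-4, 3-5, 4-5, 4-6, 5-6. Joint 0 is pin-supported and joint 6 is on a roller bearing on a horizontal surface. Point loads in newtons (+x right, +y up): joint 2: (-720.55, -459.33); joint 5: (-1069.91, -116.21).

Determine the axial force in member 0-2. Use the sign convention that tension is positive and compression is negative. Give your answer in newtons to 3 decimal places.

-1468.735

N=7 nodes, M=11 members, R=3 reactions → 2N=14, M+R=14
member 0 (0-1): L=2.7523, (cx,cy)=(0.4095,0.9123)
member 1 (0-2): L=2.4140, (cx,cy)=(1.0000,0.0000)
member 2 (1-2): L=2.8216, (cx,cy)=(0.4561,-0.8899)
member 3 (1-3): L=2.7752, (cx,cy)=(0.9999,-0.0133)
member 4 (2-3): L=2.8870, (cx,cy)=(0.5154,0.8569)
member 5 (2-4): L=2.5410, (cx,cy)=(1.0000,0.0000)
member 6 (3-4): L=2.6888, (cx,cy)=(0.3916,-0.9201)
member 7 (3-5): L=2.3171, (cx,cy)=(0.9952,0.0980)
member 8 (4-5): L=2.9775, (cx,cy)=(0.4208,0.9071)
member 9 (4-6): L=2.5450, (cx,cy)=(1.0000,0.0000)
member 10 (5-6): L=2.9941, (cx,cy)=(0.4315,-0.9021)
solve A·x = −loads:
  F[0-1] = -785.7053 N (compression)
  F[0-2] = -1468.7348 N (compression)
  F[1-2] = +815.8827 N (tension)
  F[1-3] = -693.9292 N (compression)
  F[2-3] = -311.2671 N (compression)
  F[2-4] = -215.6116 N (compression)
  F[3-4] = +180.8645 N (tension)
  F[3-5] = -929.6017 N (compression)
  F[4-5] = -183.4527 N (compression)
  F[4-6] = -67.5783 N (compression)
  F[5-6] = +156.6073 N (tension)
  Rx@0 = +1790.4600 N
  Ry@0 = +716.8163 N
  Ry@6 = -141.2763 N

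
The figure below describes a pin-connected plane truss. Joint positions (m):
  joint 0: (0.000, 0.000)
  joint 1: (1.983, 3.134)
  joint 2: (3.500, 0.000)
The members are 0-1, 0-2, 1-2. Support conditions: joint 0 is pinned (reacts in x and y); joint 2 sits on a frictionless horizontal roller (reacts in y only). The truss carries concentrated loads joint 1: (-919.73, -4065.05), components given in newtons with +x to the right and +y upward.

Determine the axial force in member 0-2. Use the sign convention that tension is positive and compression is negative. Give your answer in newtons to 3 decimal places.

716.189

N=3 nodes, M=3 members, R=3 reactions → 2N=6, M+R=6
member 0 (0-1): L=3.7087, (cx,cy)=(0.5347,0.8450)
member 1 (0-2): L=3.5000, (cx,cy)=(1.0000,0.0000)
member 2 (1-2): L=3.4818, (cx,cy)=(0.4357,-0.9001)
solve A·x = −loads:
  F[0-1] = -3059.5491 N (compression)
  F[0-2] = +716.1889 N (tension)
  F[1-2] = -1643.8093 N (compression)
  Rx@0 = +919.7300 N
  Ry@0 = +2585.4613 N
  Ry@2 = +1479.5887 N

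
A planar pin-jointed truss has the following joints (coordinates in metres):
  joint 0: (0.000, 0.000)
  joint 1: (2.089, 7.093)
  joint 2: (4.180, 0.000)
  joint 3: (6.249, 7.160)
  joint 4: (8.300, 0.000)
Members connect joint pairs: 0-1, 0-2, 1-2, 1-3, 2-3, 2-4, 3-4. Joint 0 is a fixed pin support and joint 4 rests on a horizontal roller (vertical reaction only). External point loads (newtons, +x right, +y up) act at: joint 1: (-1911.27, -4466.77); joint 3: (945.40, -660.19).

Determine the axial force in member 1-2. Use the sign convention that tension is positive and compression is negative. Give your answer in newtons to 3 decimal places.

-138.039

N=5 nodes, M=7 members, R=3 reactions → 2N=10, M+R=10
member 0 (0-1): L=7.3942, (cx,cy)=(0.2825,0.9593)
member 1 (0-2): L=4.1800, (cx,cy)=(1.0000,0.0000)
member 2 (1-2): L=7.3948, (cx,cy)=(0.2828,-0.9592)
member 3 (1-3): L=4.1605, (cx,cy)=(0.9999,0.0161)
member 4 (2-3): L=7.4529, (cx,cy)=(0.2776,0.9607)
member 5 (2-4): L=4.1200, (cx,cy)=(1.0000,0.0000)
member 6 (3-4): L=7.4480, (cx,cy)=(0.2754,-0.9613)
solve A·x = −loads:
  F[0-1] = -4507.0704 N (compression)
  F[0-2] = +307.4574 N (tension)
  F[1-2] = -138.0386 N (compression)
  F[1-3] = +677.0631 N (tension)
  F[2-3] = +137.8223 N (tension)
  F[2-4] = +230.1641 N (tension)
  F[3-4] = -835.8140 N (compression)
  Rx@0 = +965.8700 N
  Ry@0 = +4323.4617 N
  Ry@4 = +803.4983 N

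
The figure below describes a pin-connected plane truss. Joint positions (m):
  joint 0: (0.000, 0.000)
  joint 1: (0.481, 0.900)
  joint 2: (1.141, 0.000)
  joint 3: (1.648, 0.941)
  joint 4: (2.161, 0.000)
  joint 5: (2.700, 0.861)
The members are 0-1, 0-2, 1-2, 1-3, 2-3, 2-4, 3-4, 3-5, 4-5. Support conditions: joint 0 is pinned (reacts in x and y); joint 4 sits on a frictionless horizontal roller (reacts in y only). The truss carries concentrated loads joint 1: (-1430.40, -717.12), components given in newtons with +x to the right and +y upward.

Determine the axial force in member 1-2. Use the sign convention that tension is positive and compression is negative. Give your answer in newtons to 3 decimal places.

N=6 nodes, M=9 members, R=3 reactions → 2N=12, M+R=12
member 0 (0-1): L=1.0205, (cx,cy)=(0.4714,0.8819)
member 1 (0-2): L=1.1410, (cx,cy)=(1.0000,0.0000)
member 2 (1-2): L=1.1161, (cx,cy)=(0.5914,-0.8064)
member 3 (1-3): L=1.1677, (cx,cy)=(0.9994,0.0351)
member 4 (2-3): L=1.0689, (cx,cy)=(0.4743,0.8804)
member 5 (2-4): L=1.0200, (cx,cy)=(1.0000,0.0000)
member 6 (3-4): L=1.0718, (cx,cy)=(0.4787,-0.8780)
member 7 (3-5): L=1.0550, (cx,cy)=(0.9971,-0.0758)
member 8 (4-5): L=1.0158, (cx,cy)=(0.5306,0.8476)
solve A·x = −loads:
  F[0-1] = -1307.5931 N (compression)
  F[0-2] = -814.0647 N (compression)
  F[1-2] = +561.7952 N (tension)
  F[1-3] = +482.1367 N (tension)
  F[2-3] = -514.6067 N (compression)
  F[2-4] = -237.7497 N (compression)
  F[3-4] = +496.7026 N (tension)
  F[3-5] = -0.0000 N (tension)
  F[4-5] = +0.0000 N (tension)
  Rx@0 = +1430.4000 N
  Ry@0 = +1153.2261 N
  Ry@4 = -436.1061 N

561.795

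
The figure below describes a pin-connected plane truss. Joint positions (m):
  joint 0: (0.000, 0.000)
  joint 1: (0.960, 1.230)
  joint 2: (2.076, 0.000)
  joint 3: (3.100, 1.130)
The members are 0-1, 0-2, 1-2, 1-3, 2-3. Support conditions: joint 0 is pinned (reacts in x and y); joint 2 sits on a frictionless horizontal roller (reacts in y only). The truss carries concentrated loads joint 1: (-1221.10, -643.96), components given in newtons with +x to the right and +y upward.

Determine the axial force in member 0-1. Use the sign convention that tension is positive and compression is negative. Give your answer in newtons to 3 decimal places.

-1356.892

N=4 nodes, M=5 members, R=3 reactions → 2N=8, M+R=8
member 0 (0-1): L=1.5603, (cx,cy)=(0.6153,0.7883)
member 1 (0-2): L=2.0760, (cx,cy)=(1.0000,0.0000)
member 2 (1-2): L=1.6608, (cx,cy)=(0.6720,-0.7406)
member 3 (1-3): L=2.1423, (cx,cy)=(0.9989,-0.0467)
member 4 (2-3): L=1.5250, (cx,cy)=(0.6715,0.7410)
solve A·x = −loads:
  F[0-1] = -1356.8917 N (compression)
  F[0-2] = -386.2441 N (compression)
  F[1-2] = +574.8080 N (tension)
  F[1-3] = -0.0000 N (tension)
  F[2-3] = +0.0000 N (tension)
  Rx@0 = +1221.1000 N
  Ry@0 = +1069.6591 N
  Ry@2 = -425.6991 N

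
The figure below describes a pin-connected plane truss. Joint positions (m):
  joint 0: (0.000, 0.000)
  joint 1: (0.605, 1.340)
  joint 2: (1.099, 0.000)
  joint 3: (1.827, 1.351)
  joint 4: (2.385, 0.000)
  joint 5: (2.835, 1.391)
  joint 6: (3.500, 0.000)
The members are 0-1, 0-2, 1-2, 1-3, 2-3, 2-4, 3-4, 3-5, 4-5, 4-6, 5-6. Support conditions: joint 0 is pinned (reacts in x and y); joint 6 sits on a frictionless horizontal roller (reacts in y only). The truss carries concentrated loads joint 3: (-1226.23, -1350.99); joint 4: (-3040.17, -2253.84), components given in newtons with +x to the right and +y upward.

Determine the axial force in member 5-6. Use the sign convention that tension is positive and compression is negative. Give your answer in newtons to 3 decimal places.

N=7 nodes, M=11 members, R=3 reactions → 2N=14, M+R=14
member 0 (0-1): L=1.4702, (cx,cy)=(0.4115,0.9114)
member 1 (0-2): L=1.0990, (cx,cy)=(1.0000,0.0000)
member 2 (1-2): L=1.4282, (cx,cy)=(0.3459,-0.9383)
member 3 (1-3): L=1.2220, (cx,cy)=(1.0000,0.0090)
member 4 (2-3): L=1.5347, (cx,cy)=(0.4744,0.8803)
member 5 (2-4): L=1.2860, (cx,cy)=(1.0000,0.0000)
member 6 (3-4): L=1.4617, (cx,cy)=(0.3817,-0.9243)
member 7 (3-5): L=1.0088, (cx,cy)=(0.9992,0.0397)
member 8 (4-5): L=1.4620, (cx,cy)=(0.3078,0.9515)
member 9 (4-6): L=1.1150, (cx,cy)=(1.0000,0.0000)
member 10 (5-6): L=1.5418, (cx,cy)=(0.4313,-0.9022)
solve A·x = −loads:
  F[0-1] = -2015.6719 N (compression)
  F[0-2] = -3436.9599 N (compression)
  F[1-2] = +1943.5626 N (tension)
  F[1-3] = -1501.7793 N (compression)
  F[2-3] = -2071.4963 N (compression)
  F[2-4] = -1782.0221 N (compression)
  F[3-4] = +464.3213 N (tension)
  F[3-5] = -1436.5311 N (compression)
  F[4-5] = +1917.7913 N (tension)
  F[4-6] = +845.1012 N (tension)
  F[5-6] = -1959.3470 N (compression)
  Rx@0 = +4266.4000 N
  Ry@0 = +1837.1070 N
  Ry@6 = +1767.7230 N

-1959.347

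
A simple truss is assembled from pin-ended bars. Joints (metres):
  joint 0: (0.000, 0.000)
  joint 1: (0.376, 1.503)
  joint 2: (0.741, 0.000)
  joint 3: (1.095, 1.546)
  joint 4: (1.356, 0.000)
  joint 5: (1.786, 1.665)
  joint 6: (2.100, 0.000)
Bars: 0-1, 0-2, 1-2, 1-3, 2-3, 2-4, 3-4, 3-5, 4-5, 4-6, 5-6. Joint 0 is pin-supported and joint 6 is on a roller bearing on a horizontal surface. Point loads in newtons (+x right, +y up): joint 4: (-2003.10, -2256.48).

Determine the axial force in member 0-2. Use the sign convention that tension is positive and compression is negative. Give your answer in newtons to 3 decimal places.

-1803.107

N=7 nodes, M=11 members, R=3 reactions → 2N=14, M+R=14
member 0 (0-1): L=1.5493, (cx,cy)=(0.2427,0.9701)
member 1 (0-2): L=0.7410, (cx,cy)=(1.0000,0.0000)
member 2 (1-2): L=1.5467, (cx,cy)=(0.2360,-0.9718)
member 3 (1-3): L=0.7203, (cx,cy)=(0.9982,0.0597)
member 4 (2-3): L=1.5860, (cx,cy)=(0.2232,0.9748)
member 5 (2-4): L=0.6150, (cx,cy)=(1.0000,0.0000)
member 6 (3-4): L=1.5679, (cx,cy)=(0.1665,-0.9860)
member 7 (3-5): L=0.7012, (cx,cy)=(0.9855,0.1697)
member 8 (4-5): L=1.7196, (cx,cy)=(0.2501,0.9682)
member 9 (4-6): L=0.7440, (cx,cy)=(1.0000,0.0000)
member 10 (5-6): L=1.6943, (cx,cy)=(0.1853,-0.9827)
solve A·x = −loads:
  F[0-1] = -824.0747 N (compression)
  F[0-2] = -1803.1074 N (compression)
  F[1-2] = +798.7652 N (tension)
  F[1-3] = -389.1863 N (compression)
  F[2-3] = -796.2934 N (compression)
  F[2-4] = -1436.8741 N (compression)
  F[3-4] = +691.7474 N (tension)
  F[3-5] = -691.4094 N (compression)
  F[4-5] = +1626.0407 N (tension)
  F[4-6] = +274.7814 N (tension)
  F[5-6] = -1482.7253 N (compression)
  Rx@0 = +2003.1000 N
  Ry@0 = +799.4386 N
  Ry@6 = +1457.0414 N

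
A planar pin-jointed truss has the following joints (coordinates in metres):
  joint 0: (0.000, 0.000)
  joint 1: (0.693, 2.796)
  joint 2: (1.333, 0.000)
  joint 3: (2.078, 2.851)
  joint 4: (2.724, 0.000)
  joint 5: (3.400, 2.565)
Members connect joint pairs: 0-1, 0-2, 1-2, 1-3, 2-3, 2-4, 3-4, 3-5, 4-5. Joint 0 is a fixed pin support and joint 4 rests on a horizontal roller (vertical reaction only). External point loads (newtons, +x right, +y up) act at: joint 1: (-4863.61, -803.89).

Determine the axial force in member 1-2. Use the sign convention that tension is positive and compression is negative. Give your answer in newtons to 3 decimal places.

N=6 nodes, M=9 members, R=3 reactions → 2N=12, M+R=12
member 0 (0-1): L=2.8806, (cx,cy)=(0.2406,0.9706)
member 1 (0-2): L=1.3330, (cx,cy)=(1.0000,0.0000)
member 2 (1-2): L=2.8683, (cx,cy)=(0.2231,-0.9748)
member 3 (1-3): L=1.3861, (cx,cy)=(0.9992,0.0397)
member 4 (2-3): L=2.9467, (cx,cy)=(0.2528,0.9675)
member 5 (2-4): L=1.3910, (cx,cy)=(1.0000,0.0000)
member 6 (3-4): L=2.9233, (cx,cy)=(0.2210,-0.9753)
member 7 (3-5): L=1.3526, (cx,cy)=(0.9774,-0.2114)
member 8 (4-5): L=2.6526, (cx,cy)=(0.2548,0.9670)
solve A·x = −loads:
  F[0-1] = -5760.7288 N (compression)
  F[0-2] = -3477.7241 N (compression)
  F[1-2] = +5007.6296 N (tension)
  F[1-3] = +2362.2435 N (tension)
  F[2-3] = -5045.2913 N (compression)
  F[2-4] = -1084.8200 N (compression)
  F[3-4] = +4909.0146 N (tension)
  F[3-5] = +0.0000 N (tension)
  F[4-5] = -0.0000 N (compression)
  Rx@0 = +4863.6100 N
  Ry@0 = +5591.5397 N
  Ry@4 = -4787.6497 N

5007.630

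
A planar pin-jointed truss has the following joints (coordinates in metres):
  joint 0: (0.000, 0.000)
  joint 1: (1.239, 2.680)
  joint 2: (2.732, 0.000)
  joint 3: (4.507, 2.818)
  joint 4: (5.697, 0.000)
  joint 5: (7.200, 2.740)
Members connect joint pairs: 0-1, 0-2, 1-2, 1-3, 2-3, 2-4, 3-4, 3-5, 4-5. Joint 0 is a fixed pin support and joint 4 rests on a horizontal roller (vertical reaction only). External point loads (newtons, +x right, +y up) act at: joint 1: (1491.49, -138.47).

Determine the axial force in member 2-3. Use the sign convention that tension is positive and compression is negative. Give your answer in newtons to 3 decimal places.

N=6 nodes, M=9 members, R=3 reactions → 2N=12, M+R=12
member 0 (0-1): L=2.9525, (cx,cy)=(0.4196,0.9077)
member 1 (0-2): L=2.7320, (cx,cy)=(1.0000,0.0000)
member 2 (1-2): L=3.0678, (cx,cy)=(0.4867,-0.8736)
member 3 (1-3): L=3.2709, (cx,cy)=(0.9991,0.0422)
member 4 (2-3): L=3.3304, (cx,cy)=(0.5330,0.8461)
member 5 (2-4): L=2.9650, (cx,cy)=(1.0000,0.0000)
member 6 (3-4): L=3.0590, (cx,cy)=(0.3890,-0.9212)
member 7 (3-5): L=2.6941, (cx,cy)=(0.9996,-0.0290)
member 8 (4-5): L=3.1252, (cx,cy)=(0.4809,0.8768)
solve A·x = −loads:
  F[0-1] = +653.6098 N (tension)
  F[0-2] = +1217.2105 N (tension)
  F[1-2] = -875.8665 N (compression)
  F[1-3] = -791.6604 N (compression)
  F[2-3] = +904.2812 N (tension)
  F[2-4] = +309.0056 N (tension)
  F[3-4] = -794.3153 N (compression)
  F[3-5] = +0.0000 N (tension)
  F[4-5] = -0.0000 N (compression)
  Rx@0 = -1491.4900 N
  Ry@0 = -593.2761 N
  Ry@4 = +731.7461 N

904.281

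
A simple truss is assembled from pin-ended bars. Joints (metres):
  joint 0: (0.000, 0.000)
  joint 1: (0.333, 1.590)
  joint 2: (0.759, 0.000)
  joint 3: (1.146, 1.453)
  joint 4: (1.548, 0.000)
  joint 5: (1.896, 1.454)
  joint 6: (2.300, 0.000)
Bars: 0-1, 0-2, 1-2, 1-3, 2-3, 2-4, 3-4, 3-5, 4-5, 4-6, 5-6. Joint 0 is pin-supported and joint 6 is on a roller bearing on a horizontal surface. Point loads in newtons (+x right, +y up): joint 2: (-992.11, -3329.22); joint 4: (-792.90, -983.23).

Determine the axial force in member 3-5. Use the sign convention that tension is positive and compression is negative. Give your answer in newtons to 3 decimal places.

N=7 nodes, M=11 members, R=3 reactions → 2N=14, M+R=14
member 0 (0-1): L=1.6245, (cx,cy)=(0.2050,0.9788)
member 1 (0-2): L=0.7590, (cx,cy)=(1.0000,0.0000)
member 2 (1-2): L=1.6461, (cx,cy)=(0.2588,-0.9659)
member 3 (1-3): L=0.8245, (cx,cy)=(0.9861,-0.1662)
member 4 (2-3): L=1.5037, (cx,cy)=(0.2574,0.9663)
member 5 (2-4): L=0.7890, (cx,cy)=(1.0000,0.0000)
member 6 (3-4): L=1.5076, (cx,cy)=(0.2667,-0.9638)
member 7 (3-5): L=0.7500, (cx,cy)=(1.0000,0.0013)
member 8 (4-5): L=1.4951, (cx,cy)=(0.2328,0.9725)
member 9 (4-6): L=0.7520, (cx,cy)=(1.0000,0.0000)
member 10 (5-6): L=1.5091, (cx,cy)=(0.2677,-0.9635)
solve A·x = −loads:
  F[0-1] = -2607.4200 N (compression)
  F[0-2] = -1250.5239 N (compression)
  F[1-2] = +2864.6389 N (tension)
  F[1-3] = -1293.8333 N (compression)
  F[2-3] = +581.7729 N (tension)
  F[2-4] = +333.2130 N (tension)
  F[3-4] = -807.6252 N (compression)
  F[3-5] = -910.7592 N (compression)
  F[4-5] = +1811.3666 N (tension)
  F[4-6] = +489.1343 N (tension)
  F[5-6] = -1827.0899 N (compression)
  Rx@0 = +1785.0100 N
  Ry@0 = +2552.0509 N
  Ry@6 = +1760.3991 N

-910.759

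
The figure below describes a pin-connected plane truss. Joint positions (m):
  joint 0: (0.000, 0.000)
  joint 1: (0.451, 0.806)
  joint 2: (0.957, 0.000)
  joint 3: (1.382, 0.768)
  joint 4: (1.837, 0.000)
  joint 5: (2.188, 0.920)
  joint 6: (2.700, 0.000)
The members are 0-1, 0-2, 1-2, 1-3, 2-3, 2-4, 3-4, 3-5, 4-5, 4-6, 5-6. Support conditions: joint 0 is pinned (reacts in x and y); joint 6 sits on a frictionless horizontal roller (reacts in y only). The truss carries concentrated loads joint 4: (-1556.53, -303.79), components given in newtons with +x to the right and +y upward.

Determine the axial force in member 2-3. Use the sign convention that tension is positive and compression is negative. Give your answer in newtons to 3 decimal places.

-116.496

N=7 nodes, M=11 members, R=3 reactions → 2N=14, M+R=14
member 0 (0-1): L=0.9236, (cx,cy)=(0.4883,0.8727)
member 1 (0-2): L=0.9570, (cx,cy)=(1.0000,0.0000)
member 2 (1-2): L=0.9517, (cx,cy)=(0.5317,-0.8469)
member 3 (1-3): L=0.9318, (cx,cy)=(0.9992,-0.0408)
member 4 (2-3): L=0.8778, (cx,cy)=(0.4842,0.8750)
member 5 (2-4): L=0.8800, (cx,cy)=(1.0000,0.0000)
member 6 (3-4): L=0.8927, (cx,cy)=(0.5097,-0.8603)
member 7 (3-5): L=0.8202, (cx,cy)=(0.9827,0.1853)
member 8 (4-5): L=0.9847, (cx,cy)=(0.3565,0.9343)
member 9 (4-6): L=0.8630, (cx,cy)=(1.0000,0.0000)
member 10 (5-6): L=1.0529, (cx,cy)=(0.4863,-0.8738)
solve A·x = −loads:
  F[0-1] = -111.2678 N (compression)
  F[0-2] = -1502.1972 N (compression)
  F[1-2] = +120.3515 N (tension)
  F[1-3] = -118.4220 N (compression)
  F[2-3] = -116.4963 N (compression)
  F[2-4] = -1381.8001 N (compression)
  F[3-4] = +67.0682 N (tension)
  F[3-5] = -212.5978 N (compression)
  F[4-5] = +263.3901 N (tension)
  F[4-6] = +115.0273 N (tension)
  F[5-6] = -236.5416 N (compression)
  Rx@0 = +1556.5300 N
  Ry@0 = +97.1003 N
  Ry@6 = +206.6897 N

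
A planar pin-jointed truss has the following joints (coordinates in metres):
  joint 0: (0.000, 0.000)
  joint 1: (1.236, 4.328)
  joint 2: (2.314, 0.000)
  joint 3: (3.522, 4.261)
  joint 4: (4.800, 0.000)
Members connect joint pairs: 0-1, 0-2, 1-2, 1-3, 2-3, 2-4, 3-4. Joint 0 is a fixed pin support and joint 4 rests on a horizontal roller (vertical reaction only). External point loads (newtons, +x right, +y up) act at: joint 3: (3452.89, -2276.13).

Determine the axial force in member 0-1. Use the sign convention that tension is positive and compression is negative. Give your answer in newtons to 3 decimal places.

N=5 nodes, M=7 members, R=3 reactions → 2N=10, M+R=10
member 0 (0-1): L=4.5010, (cx,cy)=(0.2746,0.9616)
member 1 (0-2): L=2.3140, (cx,cy)=(1.0000,0.0000)
member 2 (1-2): L=4.4602, (cx,cy)=(0.2417,-0.9704)
member 3 (1-3): L=2.2870, (cx,cy)=(0.9996,-0.0293)
member 4 (2-3): L=4.4289, (cx,cy)=(0.2728,0.9621)
member 5 (2-4): L=2.4860, (cx,cy)=(1.0000,0.0000)
member 6 (3-4): L=4.4485, (cx,cy)=(0.2873,-0.9578)
solve A·x = −loads:
  F[0-1] = +2557.4546 N (tension)
  F[0-2] = +2750.6034 N (tension)
  F[1-2] = -2574.2774 N (compression)
  F[1-3] = +1325.0363 N (tension)
  F[2-3] = +2596.4027 N (tension)
  F[2-4] = +1420.2475 N (tension)
  F[3-4] = -4943.6708 N (compression)
  Rx@0 = -3452.8900 N
  Ry@0 = -2459.1396 N
  Ry@4 = +4735.2696 N

2557.455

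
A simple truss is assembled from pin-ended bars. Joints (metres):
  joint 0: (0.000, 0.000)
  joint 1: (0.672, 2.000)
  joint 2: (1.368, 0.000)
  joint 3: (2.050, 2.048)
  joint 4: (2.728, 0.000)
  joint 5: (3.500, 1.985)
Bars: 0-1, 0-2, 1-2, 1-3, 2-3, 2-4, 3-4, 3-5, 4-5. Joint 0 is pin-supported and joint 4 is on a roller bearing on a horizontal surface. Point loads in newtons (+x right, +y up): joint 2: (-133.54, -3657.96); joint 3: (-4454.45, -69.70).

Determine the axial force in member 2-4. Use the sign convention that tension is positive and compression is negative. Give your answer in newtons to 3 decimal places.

-482.473

N=6 nodes, M=9 members, R=3 reactions → 2N=12, M+R=12
member 0 (0-1): L=2.1099, (cx,cy)=(0.3185,0.9479)
member 1 (0-2): L=1.3680, (cx,cy)=(1.0000,0.0000)
member 2 (1-2): L=2.1176, (cx,cy)=(0.3287,-0.9444)
member 3 (1-3): L=1.3788, (cx,cy)=(0.9994,0.0348)
member 4 (2-3): L=2.1586, (cx,cy)=(0.3159,0.9488)
member 5 (2-4): L=1.3600, (cx,cy)=(1.0000,0.0000)
member 6 (3-4): L=2.1573, (cx,cy)=(0.3143,-0.9493)
member 7 (3-5): L=1.4514, (cx,cy)=(0.9991,-0.0434)
member 8 (4-5): L=2.1298, (cx,cy)=(0.3625,0.9320)
solve A·x = −loads:
  F[0-1] = -5469.9028 N (compression)
  F[0-2] = -2845.8157 N (compression)
  F[1-2] = +5360.7988 N (tension)
  F[1-3] = -3506.2179 N (compression)
  F[2-3] = -1480.8808 N (compression)
  F[2-4] = -482.4733 N (compression)
  F[3-4] = +1535.1691 N (tension)
  F[3-5] = -0.0000 N (compression)
  F[4-5] = +0.0000 N (tension)
  Rx@0 = +4587.9900 N
  Ry@0 = +5185.0424 N
  Ry@4 = -1457.3824 N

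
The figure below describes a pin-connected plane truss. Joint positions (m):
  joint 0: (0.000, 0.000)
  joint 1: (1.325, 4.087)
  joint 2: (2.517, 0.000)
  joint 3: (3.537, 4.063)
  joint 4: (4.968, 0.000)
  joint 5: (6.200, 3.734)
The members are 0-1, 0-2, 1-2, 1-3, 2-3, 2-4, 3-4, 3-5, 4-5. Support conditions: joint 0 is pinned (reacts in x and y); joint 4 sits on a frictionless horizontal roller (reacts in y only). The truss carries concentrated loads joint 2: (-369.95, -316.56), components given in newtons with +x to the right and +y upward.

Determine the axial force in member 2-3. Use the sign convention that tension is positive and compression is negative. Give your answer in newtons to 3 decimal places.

164.280

N=6 nodes, M=9 members, R=3 reactions → 2N=12, M+R=12
member 0 (0-1): L=4.2964, (cx,cy)=(0.3084,0.9513)
member 1 (0-2): L=2.5170, (cx,cy)=(1.0000,0.0000)
member 2 (1-2): L=4.2573, (cx,cy)=(0.2800,-0.9600)
member 3 (1-3): L=2.2121, (cx,cy)=(0.9999,-0.0108)
member 4 (2-3): L=4.1891, (cx,cy)=(0.2435,0.9699)
member 5 (2-4): L=2.4510, (cx,cy)=(1.0000,0.0000)
member 6 (3-4): L=4.3076, (cx,cy)=(0.3322,-0.9432)
member 7 (3-5): L=2.6832, (cx,cy)=(0.9925,-0.1226)
member 8 (4-5): L=3.9320, (cx,cy)=(0.3133,0.9496)
solve A·x = −loads:
  F[0-1] = -164.1797 N (compression)
  F[0-2] = -319.3175 N (compression)
  F[1-2] = +163.7747 N (tension)
  F[1-3] = -96.4936 N (compression)
  F[2-3] = +164.2802 N (tension)
  F[2-4] = +56.4873 N (tension)
  F[3-4] = -170.0395 N (compression)
  F[3-5] = -0.0000 N (compression)
  F[4-5] = +0.0000 N (tension)
  Rx@0 = +369.9500 N
  Ry@0 = +156.1772 N
  Ry@4 = +160.3828 N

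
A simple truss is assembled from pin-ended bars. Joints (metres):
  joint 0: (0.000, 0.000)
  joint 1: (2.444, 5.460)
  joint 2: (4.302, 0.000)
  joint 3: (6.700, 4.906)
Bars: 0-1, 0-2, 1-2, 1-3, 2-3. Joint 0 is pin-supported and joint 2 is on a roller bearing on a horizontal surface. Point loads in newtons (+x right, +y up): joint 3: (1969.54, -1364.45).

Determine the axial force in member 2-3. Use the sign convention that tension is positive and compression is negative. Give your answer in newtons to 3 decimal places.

N=4 nodes, M=5 members, R=3 reactions → 2N=8, M+R=8
member 0 (0-1): L=5.9820, (cx,cy)=(0.4086,0.9127)
member 1 (0-2): L=4.3020, (cx,cy)=(1.0000,0.0000)
member 2 (1-2): L=5.7675, (cx,cy)=(0.3222,-0.9467)
member 3 (1-3): L=4.2919, (cx,cy)=(0.9916,-0.1291)
member 4 (2-3): L=5.4607, (cx,cy)=(0.4391,0.8984)
solve A·x = −loads:
  F[0-1] = +3294.0940 N (tension)
  F[0-2] = +623.7160 N (tension)
  F[1-2] = -3516.7714 N (compression)
  F[1-3] = +2499.6687 N (tension)
  F[2-3] = -1159.5831 N (compression)
  Rx@0 = -1969.5400 N
  Ry@0 = -3006.6282 N
  Ry@2 = +4371.0782 N

-1159.583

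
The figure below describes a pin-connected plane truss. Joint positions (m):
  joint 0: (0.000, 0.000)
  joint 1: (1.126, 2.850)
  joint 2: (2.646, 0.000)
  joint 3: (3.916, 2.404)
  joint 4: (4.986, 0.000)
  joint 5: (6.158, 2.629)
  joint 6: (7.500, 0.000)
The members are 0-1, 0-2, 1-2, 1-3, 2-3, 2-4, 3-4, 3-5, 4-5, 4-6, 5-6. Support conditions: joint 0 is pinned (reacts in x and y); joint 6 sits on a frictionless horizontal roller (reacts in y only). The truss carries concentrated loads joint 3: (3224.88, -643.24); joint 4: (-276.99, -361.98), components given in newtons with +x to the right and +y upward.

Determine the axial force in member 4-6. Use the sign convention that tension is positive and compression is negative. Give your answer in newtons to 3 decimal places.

821.934

N=7 nodes, M=11 members, R=3 reactions → 2N=14, M+R=14
member 0 (0-1): L=3.0644, (cx,cy)=(0.3674,0.9300)
member 1 (0-2): L=2.6460, (cx,cy)=(1.0000,0.0000)
member 2 (1-2): L=3.2300, (cx,cy)=(0.4706,-0.8824)
member 3 (1-3): L=2.8254, (cx,cy)=(0.9875,-0.1579)
member 4 (2-3): L=2.7188, (cx,cy)=(0.4671,0.8842)
member 5 (2-4): L=2.3400, (cx,cy)=(1.0000,0.0000)
member 6 (3-4): L=2.6314, (cx,cy)=(0.4066,-0.9136)
member 7 (3-5): L=2.2533, (cx,cy)=(0.9950,0.0999)
member 8 (4-5): L=2.8784, (cx,cy)=(0.4072,0.9134)
member 9 (4-6): L=2.5140, (cx,cy)=(1.0000,0.0000)
member 10 (5-6): L=2.9517, (cx,cy)=(0.4547,-0.8907)
solve A·x = −loads:
  F[0-1] = +650.4671 N (tension)
  F[0-2] = +2708.8766 N (tension)
  F[1-2] = -796.8651 N (compression)
  F[1-3] = +621.8045 N (tension)
  F[2-3] = +795.2013 N (tension)
  F[2-4] = +1962.4347 N (tension)
  F[3-4] = -1543.3193 N (compression)
  F[3-5] = -1619.9581 N (compression)
  F[4-5] = +1940.0441 N (tension)
  F[4-6] = +821.9344 N (tension)
  F[5-6] = -1807.8343 N (compression)
  Rx@0 = -2947.8900 N
  Ry@0 = -604.9629 N
  Ry@6 = +1610.1829 N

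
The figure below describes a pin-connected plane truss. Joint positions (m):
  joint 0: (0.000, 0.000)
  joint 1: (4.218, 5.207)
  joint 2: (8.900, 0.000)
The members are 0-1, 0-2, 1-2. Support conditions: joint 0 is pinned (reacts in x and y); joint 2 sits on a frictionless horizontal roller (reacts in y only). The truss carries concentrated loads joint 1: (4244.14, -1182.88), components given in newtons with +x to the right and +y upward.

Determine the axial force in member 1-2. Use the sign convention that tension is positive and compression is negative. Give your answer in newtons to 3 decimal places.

N=3 nodes, M=3 members, R=3 reactions → 2N=6, M+R=6
member 0 (0-1): L=6.7011, (cx,cy)=(0.6295,0.7770)
member 1 (0-2): L=8.9000, (cx,cy)=(1.0000,0.0000)
member 2 (1-2): L=7.0024, (cx,cy)=(0.6686,-0.7436)
solve A·x = −loads:
  F[0-1] = +2394.7110 N (tension)
  F[0-2] = +2736.7856 N (tension)
  F[1-2] = -4093.1524 N (compression)
  Rx@0 = -4244.1400 N
  Ry@0 = -1860.7857 N
  Ry@2 = +3043.6657 N

-4093.152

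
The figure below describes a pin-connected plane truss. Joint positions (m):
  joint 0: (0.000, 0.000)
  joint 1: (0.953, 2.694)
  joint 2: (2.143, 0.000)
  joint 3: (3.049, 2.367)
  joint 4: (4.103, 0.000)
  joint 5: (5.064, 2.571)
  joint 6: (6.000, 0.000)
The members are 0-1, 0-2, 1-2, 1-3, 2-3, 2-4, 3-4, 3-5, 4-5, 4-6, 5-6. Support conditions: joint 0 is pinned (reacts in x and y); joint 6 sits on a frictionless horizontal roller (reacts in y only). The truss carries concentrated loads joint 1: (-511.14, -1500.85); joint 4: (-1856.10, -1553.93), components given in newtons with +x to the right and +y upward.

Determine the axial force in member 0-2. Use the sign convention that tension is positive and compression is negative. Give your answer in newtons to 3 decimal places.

N=7 nodes, M=11 members, R=3 reactions → 2N=14, M+R=14
member 0 (0-1): L=2.8576, (cx,cy)=(0.3335,0.9428)
member 1 (0-2): L=2.1430, (cx,cy)=(1.0000,0.0000)
member 2 (1-2): L=2.9451, (cx,cy)=(0.4041,-0.9147)
member 3 (1-3): L=2.1214, (cx,cy)=(0.9880,-0.1541)
member 4 (2-3): L=2.5345, (cx,cy)=(0.3575,0.9339)
member 5 (2-4): L=1.9600, (cx,cy)=(1.0000,0.0000)
member 6 (3-4): L=2.5911, (cx,cy)=(0.4068,-0.9135)
member 7 (3-5): L=2.0253, (cx,cy)=(0.9949,0.1007)
member 8 (4-5): L=2.7447, (cx,cy)=(0.3501,0.9367)
member 9 (4-6): L=1.8970, (cx,cy)=(1.0000,0.0000)
member 10 (5-6): L=2.7361, (cx,cy)=(0.3421,-0.9397)
solve A·x = −loads:
  F[0-1] = -2103.7025 N (compression)
  F[0-2] = -1665.6609 N (compression)
  F[1-2] = +601.3045 N (tension)
  F[1-3] = -438.6438 N (compression)
  F[2-3] = -588.9486 N (compression)
  F[2-4] = -1212.1665 N (compression)
  F[3-4] = +437.0190 N (tension)
  F[3-5] = -825.9057 N (compression)
  F[4-5] = +1232.7305 N (tension)
  F[4-6] = +390.0955 N (tension)
  F[5-6] = -1140.3127 N (compression)
  Rx@0 = +2367.2400 N
  Ry@0 = +1983.2677 N
  Ry@6 = +1071.5123 N

-1665.661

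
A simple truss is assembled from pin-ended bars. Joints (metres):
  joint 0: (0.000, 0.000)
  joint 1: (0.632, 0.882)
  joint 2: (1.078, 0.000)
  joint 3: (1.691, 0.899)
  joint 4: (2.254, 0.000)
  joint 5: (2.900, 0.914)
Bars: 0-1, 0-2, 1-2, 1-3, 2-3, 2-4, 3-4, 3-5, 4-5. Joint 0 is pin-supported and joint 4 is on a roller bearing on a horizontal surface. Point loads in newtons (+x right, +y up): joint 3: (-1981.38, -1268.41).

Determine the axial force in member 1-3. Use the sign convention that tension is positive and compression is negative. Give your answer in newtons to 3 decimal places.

N=6 nodes, M=9 members, R=3 reactions → 2N=12, M+R=12
member 0 (0-1): L=1.0851, (cx,cy)=(0.5825,0.8129)
member 1 (0-2): L=1.0780, (cx,cy)=(1.0000,0.0000)
member 2 (1-2): L=0.9884, (cx,cy)=(0.4513,-0.8924)
member 3 (1-3): L=1.0591, (cx,cy)=(0.9999,0.0161)
member 4 (2-3): L=1.0881, (cx,cy)=(0.5634,0.8262)
member 5 (2-4): L=1.1760, (cx,cy)=(1.0000,0.0000)
member 6 (3-4): L=1.0607, (cx,cy)=(0.5308,-0.8475)
member 7 (3-5): L=1.2091, (cx,cy)=(0.9999,0.0124)
member 8 (4-5): L=1.1192, (cx,cy)=(0.5772,0.8166)
solve A·x = −loads:
  F[0-1] = -1361.9646 N (compression)
  F[0-2] = -1188.0927 N (compression)
  F[1-2] = +1216.4365 N (tension)
  F[1-3] = -1342.3847 N (compression)
  F[2-3] = -1313.8839 N (compression)
  F[2-4] = +101.0284 N (tension)
  F[3-4] = -190.3461 N (compression)
  F[3-5] = +0.0000 N (tension)
  F[4-5] = -0.0000 N (compression)
  Rx@0 = +1981.3800 N
  Ry@0 = +1107.0876 N
  Ry@4 = +161.3224 N

-1342.385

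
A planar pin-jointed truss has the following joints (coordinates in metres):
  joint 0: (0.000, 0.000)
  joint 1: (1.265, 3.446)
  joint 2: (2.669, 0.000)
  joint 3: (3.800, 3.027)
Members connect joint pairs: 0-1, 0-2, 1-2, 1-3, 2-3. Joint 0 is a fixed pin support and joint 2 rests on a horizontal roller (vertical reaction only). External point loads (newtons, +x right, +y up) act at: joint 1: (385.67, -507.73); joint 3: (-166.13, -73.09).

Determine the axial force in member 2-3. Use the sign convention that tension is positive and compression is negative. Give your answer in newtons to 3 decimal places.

N=4 nodes, M=5 members, R=3 reactions → 2N=8, M+R=8
member 0 (0-1): L=3.6709, (cx,cy)=(0.3446,0.9387)
member 1 (0-2): L=2.6690, (cx,cy)=(1.0000,0.0000)
member 2 (1-2): L=3.7210, (cx,cy)=(0.3773,-0.9261)
member 3 (1-3): L=2.5694, (cx,cy)=(0.9866,-0.1631)
member 4 (2-3): L=3.2314, (cx,cy)=(0.3500,0.9367)
solve A·x = −loads:
  F[0-1] = +78.2095 N (tension)
  F[0-2] = +192.5885 N (tension)
  F[1-2] = -604.1974 N (compression)
  F[1-3] = -132.5203 N (compression)
  F[2-3] = -101.0950 N (compression)
  Rx@0 = -219.5400 N
  Ry@0 = -73.4190 N
  Ry@2 = +654.2390 N

-101.095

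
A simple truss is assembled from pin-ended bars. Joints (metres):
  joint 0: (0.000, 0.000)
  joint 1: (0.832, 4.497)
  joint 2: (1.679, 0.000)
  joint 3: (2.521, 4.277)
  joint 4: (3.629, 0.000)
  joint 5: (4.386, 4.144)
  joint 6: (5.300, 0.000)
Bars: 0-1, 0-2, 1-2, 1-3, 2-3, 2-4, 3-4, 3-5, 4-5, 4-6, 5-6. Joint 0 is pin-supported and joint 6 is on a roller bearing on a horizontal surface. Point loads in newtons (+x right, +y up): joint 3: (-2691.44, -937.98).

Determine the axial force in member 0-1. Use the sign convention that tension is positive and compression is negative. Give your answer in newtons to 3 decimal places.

-2708.967

N=7 nodes, M=11 members, R=3 reactions → 2N=14, M+R=14
member 0 (0-1): L=4.5733, (cx,cy)=(0.1819,0.9833)
member 1 (0-2): L=1.6790, (cx,cy)=(1.0000,0.0000)
member 2 (1-2): L=4.5761, (cx,cy)=(0.1851,-0.9827)
member 3 (1-3): L=1.7033, (cx,cy)=(0.9916,-0.1292)
member 4 (2-3): L=4.3591, (cx,cy)=(0.1932,0.9812)
member 5 (2-4): L=1.9500, (cx,cy)=(1.0000,0.0000)
member 6 (3-4): L=4.4182, (cx,cy)=(0.2508,-0.9680)
member 7 (3-5): L=1.8697, (cx,cy)=(0.9975,-0.0711)
member 8 (4-5): L=4.2126, (cx,cy)=(0.1797,0.9837)
member 9 (4-6): L=1.6710, (cx,cy)=(1.0000,0.0000)
member 10 (5-6): L=4.2436, (cx,cy)=(0.2154,-0.9765)
solve A·x = −loads:
  F[0-1] = -2708.9674 N (compression)
  F[0-2] = -2198.6116 N (compression)
  F[1-2] = +2845.7347 N (tension)
  F[1-3] = -1028.1675 N (compression)
  F[2-3] = -2850.2406 N (compression)
  F[2-4] = -1121.3342 N (compression)
  F[3-4] = +1732.1458 N (tension)
  F[3-5] = +688.6887 N (tension)
  F[4-5] = -1704.5403 N (compression)
  F[4-6] = -380.6381 N (compression)
  F[5-6] = +1767.2597 N (tension)
  Rx@0 = +2691.4400 N
  Ry@0 = +2663.7614 N
  Ry@6 = -1725.7814 N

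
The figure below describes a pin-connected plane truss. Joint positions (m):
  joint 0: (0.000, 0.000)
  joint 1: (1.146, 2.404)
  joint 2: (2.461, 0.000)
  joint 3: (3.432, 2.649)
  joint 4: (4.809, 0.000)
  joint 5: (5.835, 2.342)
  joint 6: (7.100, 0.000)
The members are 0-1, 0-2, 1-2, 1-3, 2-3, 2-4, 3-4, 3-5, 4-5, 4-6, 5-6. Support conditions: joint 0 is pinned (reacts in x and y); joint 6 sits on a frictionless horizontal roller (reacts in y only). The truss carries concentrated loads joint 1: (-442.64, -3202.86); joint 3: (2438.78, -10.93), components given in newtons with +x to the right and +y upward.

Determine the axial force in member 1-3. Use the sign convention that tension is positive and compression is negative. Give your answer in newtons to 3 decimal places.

N=7 nodes, M=11 members, R=3 reactions → 2N=14, M+R=14
member 0 (0-1): L=2.6632, (cx,cy)=(0.4303,0.9027)
member 1 (0-2): L=2.4610, (cx,cy)=(1.0000,0.0000)
member 2 (1-2): L=2.7402, (cx,cy)=(0.4799,-0.8773)
member 3 (1-3): L=2.2991, (cx,cy)=(0.9943,0.1066)
member 4 (2-3): L=2.8214, (cx,cy)=(0.3442,0.9389)
member 5 (2-4): L=2.3480, (cx,cy)=(1.0000,0.0000)
member 6 (3-4): L=2.9855, (cx,cy)=(0.4612,-0.8873)
member 7 (3-5): L=2.4225, (cx,cy)=(0.9919,-0.1267)
member 8 (4-5): L=2.5569, (cx,cy)=(0.4013,0.9160)
member 9 (4-6): L=2.2910, (cx,cy)=(1.0000,0.0000)
member 10 (5-6): L=2.6618, (cx,cy)=(0.4752,-0.8799)
solve A·x = −loads:
  F[0-1] = -2139.7470 N (compression)
  F[0-2] = +2916.8999 N (tension)
  F[1-2] = -1424.0504 N (compression)
  F[1-3] = +206.4577 N (tension)
  F[2-3] = +1330.6402 N (tension)
  F[2-4] = +1775.5436 N (tension)
  F[3-4] = -1274.1417 N (compression)
  F[3-5] = -1197.5310 N (compression)
  F[4-5] = +1234.2505 N (tension)
  F[4-6] = +692.6082 N (tension)
  F[5-6] = -1457.3800 N (compression)
  Rx@0 = -1996.1400 N
  Ry@0 = +1931.5068 N
  Ry@6 = +1282.2832 N

206.458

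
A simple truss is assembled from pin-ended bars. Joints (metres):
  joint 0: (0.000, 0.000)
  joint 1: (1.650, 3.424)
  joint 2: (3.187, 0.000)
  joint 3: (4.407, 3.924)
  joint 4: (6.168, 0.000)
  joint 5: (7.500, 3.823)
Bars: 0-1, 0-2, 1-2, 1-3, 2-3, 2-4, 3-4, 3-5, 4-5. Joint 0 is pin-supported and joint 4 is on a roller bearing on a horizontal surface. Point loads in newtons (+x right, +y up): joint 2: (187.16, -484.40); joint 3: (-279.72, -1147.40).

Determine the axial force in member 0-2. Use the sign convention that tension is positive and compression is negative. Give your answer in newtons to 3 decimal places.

263.874

N=6 nodes, M=9 members, R=3 reactions → 2N=12, M+R=12
member 0 (0-1): L=3.8008, (cx,cy)=(0.4341,0.9009)
member 1 (0-2): L=3.1870, (cx,cy)=(1.0000,0.0000)
member 2 (1-2): L=3.7532, (cx,cy)=(0.4095,-0.9123)
member 3 (1-3): L=2.8020, (cx,cy)=(0.9839,0.1784)
member 4 (2-3): L=4.1093, (cx,cy)=(0.2969,0.9549)
member 5 (2-4): L=2.9810, (cx,cy)=(1.0000,0.0000)
member 6 (3-4): L=4.3010, (cx,cy)=(0.4094,-0.9123)
member 7 (3-5): L=3.0946, (cx,cy)=(0.9995,-0.0326)
member 8 (4-5): L=4.0484, (cx,cy)=(0.3290,0.9443)
solve A·x = −loads:
  F[0-1] = -821.0566 N (compression)
  F[0-2] = +263.8740 N (tension)
  F[1-2] = +684.2020 N (tension)
  F[1-3] = -647.0149 N (compression)
  F[2-3] = -146.3983 N (compression)
  F[2-4] = +400.3742 N (tension)
  F[3-4] = -977.8666 N (compression)
  F[3-5] = +0.0000 N (tension)
  F[4-5] = -0.0000 N (compression)
  Rx@0 = +92.5600 N
  Ry@0 = +739.6545 N
  Ry@4 = +892.1455 N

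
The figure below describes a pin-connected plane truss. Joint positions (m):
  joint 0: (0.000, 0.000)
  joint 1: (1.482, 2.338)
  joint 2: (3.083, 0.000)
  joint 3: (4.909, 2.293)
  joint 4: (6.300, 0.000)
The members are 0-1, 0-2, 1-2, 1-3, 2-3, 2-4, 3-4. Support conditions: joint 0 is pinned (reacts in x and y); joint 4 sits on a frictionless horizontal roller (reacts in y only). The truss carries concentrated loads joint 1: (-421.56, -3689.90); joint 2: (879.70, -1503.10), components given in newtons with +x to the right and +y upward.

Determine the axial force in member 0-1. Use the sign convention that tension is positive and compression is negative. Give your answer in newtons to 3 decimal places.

N=5 nodes, M=7 members, R=3 reactions → 2N=10, M+R=10
member 0 (0-1): L=2.7681, (cx,cy)=(0.5354,0.8446)
member 1 (0-2): L=3.0830, (cx,cy)=(1.0000,0.0000)
member 2 (1-2): L=2.8336, (cx,cy)=(0.5650,-0.8251)
member 3 (1-3): L=3.4273, (cx,cy)=(0.9999,-0.0131)
member 4 (2-3): L=2.9312, (cx,cy)=(0.6229,0.7823)
member 5 (2-4): L=3.2170, (cx,cy)=(1.0000,0.0000)
member 6 (3-4): L=2.6819, (cx,cy)=(0.5187,-0.8550)
solve A·x = −loads:
  F[0-1] = -4435.0248 N (compression)
  F[0-2] = +2832.5575 N (tension)
  F[1-2] = +99.8187 N (tension)
  F[1-3] = -2009.4283 N (compression)
  F[2-3] = +1816.1889 N (tension)
  F[2-4] = +877.8673 N (tension)
  F[3-4] = -1692.5776 N (compression)
  Rx@0 = -458.1400 N
  Ry@0 = +3745.8759 N
  Ry@4 = +1447.1241 N

-4435.025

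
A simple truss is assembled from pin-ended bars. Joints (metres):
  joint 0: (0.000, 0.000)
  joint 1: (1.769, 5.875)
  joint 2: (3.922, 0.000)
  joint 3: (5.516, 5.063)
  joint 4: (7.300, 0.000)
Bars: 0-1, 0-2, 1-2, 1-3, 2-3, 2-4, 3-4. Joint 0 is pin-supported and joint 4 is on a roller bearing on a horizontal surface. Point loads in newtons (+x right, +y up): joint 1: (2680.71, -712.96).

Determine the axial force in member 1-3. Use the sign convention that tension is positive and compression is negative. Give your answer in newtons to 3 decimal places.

N=5 nodes, M=7 members, R=3 reactions → 2N=10, M+R=10
member 0 (0-1): L=6.1356, (cx,cy)=(0.2883,0.9575)
member 1 (0-2): L=3.9220, (cx,cy)=(1.0000,0.0000)
member 2 (1-2): L=6.2571, (cx,cy)=(0.3441,-0.9389)
member 3 (1-3): L=3.8340, (cx,cy)=(0.9773,-0.2118)
member 4 (2-3): L=5.3080, (cx,cy)=(0.3003,0.9538)
member 5 (2-4): L=3.3780, (cx,cy)=(1.0000,0.0000)
member 6 (3-4): L=5.3681, (cx,cy)=(0.3323,-0.9432)
solve A·x = −loads:
  F[0-1] = +1688.9542 N (tension)
  F[0-2] = +2193.7513 N (tension)
  F[1-2] = -2145.8300 N (compression)
  F[1-3] = -1489.1739 N (compression)
  F[2-3] = +2112.2927 N (tension)
  F[2-4] = +821.0669 N (tension)
  F[3-4] = -2470.6159 N (compression)
  Rx@0 = -2680.7100 N
  Ry@0 = -1617.2314 N
  Ry@4 = +2330.1914 N

-1489.174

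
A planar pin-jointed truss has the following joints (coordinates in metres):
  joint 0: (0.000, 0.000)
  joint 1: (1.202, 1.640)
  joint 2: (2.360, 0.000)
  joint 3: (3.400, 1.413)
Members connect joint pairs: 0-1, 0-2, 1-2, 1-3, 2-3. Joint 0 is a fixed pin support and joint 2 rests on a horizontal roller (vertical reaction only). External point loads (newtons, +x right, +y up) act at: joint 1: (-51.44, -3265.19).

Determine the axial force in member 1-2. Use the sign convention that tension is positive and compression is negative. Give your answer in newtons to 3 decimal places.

-1992.063

N=4 nodes, M=5 members, R=3 reactions → 2N=8, M+R=8
member 0 (0-1): L=2.0333, (cx,cy)=(0.5912,0.8066)
member 1 (0-2): L=2.3600, (cx,cy)=(1.0000,0.0000)
member 2 (1-2): L=2.0076, (cx,cy)=(0.5768,-0.8169)
member 3 (1-3): L=2.2097, (cx,cy)=(0.9947,-0.1027)
member 4 (2-3): L=1.7545, (cx,cy)=(0.5928,0.8054)
solve A·x = −loads:
  F[0-1] = -2030.7237 N (compression)
  F[0-2] = +1149.0232 N (tension)
  F[1-2] = -1992.0634 N (compression)
  F[1-3] = -0.0000 N (tension)
  F[2-3] = +0.0000 N (tension)
  Rx@0 = +51.4400 N
  Ry@0 = +1637.9032 N
  Ry@2 = +1627.2868 N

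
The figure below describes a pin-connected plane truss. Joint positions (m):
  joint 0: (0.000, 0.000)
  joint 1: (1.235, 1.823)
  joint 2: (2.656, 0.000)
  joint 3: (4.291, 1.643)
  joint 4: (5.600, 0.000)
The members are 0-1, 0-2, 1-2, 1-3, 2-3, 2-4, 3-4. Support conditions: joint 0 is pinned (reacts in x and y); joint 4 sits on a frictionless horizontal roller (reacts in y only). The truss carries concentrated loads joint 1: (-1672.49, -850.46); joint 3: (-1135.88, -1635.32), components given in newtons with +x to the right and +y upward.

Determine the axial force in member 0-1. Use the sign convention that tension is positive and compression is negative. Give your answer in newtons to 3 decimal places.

N=5 nodes, M=7 members, R=3 reactions → 2N=10, M+R=10
member 0 (0-1): L=2.2019, (cx,cy)=(0.5609,0.8279)
member 1 (0-2): L=2.6560, (cx,cy)=(1.0000,0.0000)
member 2 (1-2): L=2.3114, (cx,cy)=(0.6148,-0.7887)
member 3 (1-3): L=3.0613, (cx,cy)=(0.9983,-0.0588)
member 4 (2-3): L=2.3179, (cx,cy)=(0.7054,0.7088)
member 5 (2-4): L=2.9440, (cx,cy)=(1.0000,0.0000)
member 6 (3-4): L=2.1007, (cx,cy)=(0.6231,-0.7821)
solve A·x = −loads:
  F[0-1] = -2322.5773 N (compression)
  F[0-2] = -1505.7102 N (compression)
  F[1-2] = +1396.2075 N (tension)
  F[1-3] = -489.3754 N (compression)
  F[2-3] = -1553.5285 N (compression)
  F[2-4] = +448.4751 N (tension)
  F[3-4] = -719.7177 N (compression)
  Rx@0 = +2808.3700 N
  Ry@0 = +1922.8736 N
  Ry@4 = +562.9064 N

-2322.577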